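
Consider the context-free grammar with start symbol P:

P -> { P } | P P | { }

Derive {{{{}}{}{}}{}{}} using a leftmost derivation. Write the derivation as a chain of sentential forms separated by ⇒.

P ⇒ {P} ⇒ {PP} ⇒ {PPP} ⇒ {{P}PP} ⇒ {{PP}PP} ⇒ {{PPP}PP} ⇒ {{{P}PP}PP} ⇒ {{{{}}PP}PP} ⇒ {{{{}}{}P}PP} ⇒ {{{{}}{}{}}PP} ⇒ {{{{}}{}{}}{}P} ⇒ {{{{}}{}{}}{}{}}

P ⇒ {P}   [P -> { P }]
{P} ⇒ {PP}   [P -> P P]
{PP} ⇒ {PPP}   [P -> P P]
{PPP} ⇒ {{P}PP}   [P -> { P }]
{{P}PP} ⇒ {{PP}PP}   [P -> P P]
{{PP}PP} ⇒ {{PPP}PP}   [P -> P P]
{{PPP}PP} ⇒ {{{P}PP}PP}   [P -> { P }]
{{{P}PP}PP} ⇒ {{{{}}PP}PP}   [P -> { }]
{{{{}}PP}PP} ⇒ {{{{}}{}P}PP}   [P -> { }]
{{{{}}{}P}PP} ⇒ {{{{}}{}{}}PP}   [P -> { }]
{{{{}}{}{}}PP} ⇒ {{{{}}{}{}}{}P}   [P -> { }]
{{{{}}{}{}}{}P} ⇒ {{{{}}{}{}}{}{}}   [P -> { }]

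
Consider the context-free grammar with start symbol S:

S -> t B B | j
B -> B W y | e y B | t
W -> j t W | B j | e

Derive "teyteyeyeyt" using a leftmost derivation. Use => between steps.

S=>tBB=>tBWyB=>tBWyWyB=>teyBWyWyB=>teyBWyWyWyB=>teytWyWyWyB=>teyteyWyWyB=>teyteyeyWyB=>teyteyeyeyB=>teyteyeyeyt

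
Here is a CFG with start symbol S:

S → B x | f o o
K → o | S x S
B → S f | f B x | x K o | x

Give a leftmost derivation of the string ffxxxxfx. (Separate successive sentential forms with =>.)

S => Bx => Sfx => Bxfx => fBxxfx => ffBxxxfx => ffxxxxfx

S => Bx   [S → B x]
Bx => Sfx   [B → S f]
Sfx => Bxfx   [S → B x]
Bxfx => fBxxfx   [B → f B x]
fBxxfx => ffBxxxfx   [B → f B x]
ffBxxxfx => ffxxxxfx   [B → x]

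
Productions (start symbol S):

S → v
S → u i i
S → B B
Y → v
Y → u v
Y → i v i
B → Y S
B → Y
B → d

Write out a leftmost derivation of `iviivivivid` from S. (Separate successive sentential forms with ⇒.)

S ⇒ BB ⇒ YSB ⇒ iviSB ⇒ iviBBB ⇒ iviYSBB ⇒ iviiviSBB ⇒ iviivivBB ⇒ iviivivYB ⇒ iviiviviviB ⇒ iviivivivid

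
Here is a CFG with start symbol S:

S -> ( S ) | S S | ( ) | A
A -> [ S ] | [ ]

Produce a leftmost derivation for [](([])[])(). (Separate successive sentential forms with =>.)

S => SS   [S -> S S]
SS => SSS   [S -> S S]
SSS => ASS   [S -> A]
ASS => []SS   [A -> [ ]]
[]SS => [](S)S   [S -> ( S )]
[](S)S => [](SS)S   [S -> S S]
[](SS)S => []((S)S)S   [S -> ( S )]
[]((S)S)S => []((A)S)S   [S -> A]
[]((A)S)S => [](([])S)S   [A -> [ ]]
[](([])S)S => [](([])A)S   [S -> A]
[](([])A)S => [](([])[])S   [A -> [ ]]
[](([])[])S => [](([])[])()   [S -> ( )]

S => SS => SSS => ASS => []SS => [](S)S => [](SS)S => []((S)S)S => []((A)S)S => [](([])S)S => [](([])A)S => [](([])[])S => [](([])[])()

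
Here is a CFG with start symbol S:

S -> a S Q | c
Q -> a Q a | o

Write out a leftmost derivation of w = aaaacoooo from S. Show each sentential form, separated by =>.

S=>aSQ=>aaSQQ=>aaaSQQQ=>aaaaSQQQQ=>aaaacQQQQ=>aaaacoQQQ=>aaaacooQQ=>aaaacoooQ=>aaaacoooo

S => aSQ   [S -> a S Q]
aSQ => aaSQQ   [S -> a S Q]
aaSQQ => aaaSQQQ   [S -> a S Q]
aaaSQQQ => aaaaSQQQQ   [S -> a S Q]
aaaaSQQQQ => aaaacQQQQ   [S -> c]
aaaacQQQQ => aaaacoQQQ   [Q -> o]
aaaacoQQQ => aaaacooQQ   [Q -> o]
aaaacooQQ => aaaacoooQ   [Q -> o]
aaaacoooQ => aaaacoooo   [Q -> o]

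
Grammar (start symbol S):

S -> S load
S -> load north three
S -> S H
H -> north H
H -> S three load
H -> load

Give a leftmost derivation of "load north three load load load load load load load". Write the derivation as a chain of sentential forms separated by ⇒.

S ⇒ S load   [S -> S load]
S load ⇒ S H load   [S -> S H]
S H load ⇒ S H H load   [S -> S H]
S H H load ⇒ S load H H load   [S -> S load]
S load H H load ⇒ S load load H H load   [S -> S load]
S load load H H load ⇒ S H load load H H load   [S -> S H]
S H load load H H load ⇒ S H H load load H H load   [S -> S H]
S H H load load H H load ⇒ load north three H H load load H H load   [S -> load north three]
load north three H H load load H H load ⇒ load north three load H load load H H load   [H -> load]
load north three load H load load H H load ⇒ load north three load load load load H H load   [H -> load]
load north three load load load load H H load ⇒ load north three load load load load load H load   [H -> load]
load north three load load load load load H load ⇒ load north three load load load load load load load   [H -> load]

S ⇒ S load ⇒ S H load ⇒ S H H load ⇒ S load H H load ⇒ S load load H H load ⇒ S H load load H H load ⇒ S H H load load H H load ⇒ load north three H H load load H H load ⇒ load north three load H load load H H load ⇒ load north three load load load load H H load ⇒ load north three load load load load load H load ⇒ load north three load load load load load load load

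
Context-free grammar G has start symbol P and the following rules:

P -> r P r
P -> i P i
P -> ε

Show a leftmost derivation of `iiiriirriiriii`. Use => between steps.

P => iPi   [P -> i P i]
iPi => iiPii   [P -> i P i]
iiPii => iiiPiii   [P -> i P i]
iiiPiii => iiirPriii   [P -> r P r]
iiirPriii => iiiriPiriii   [P -> i P i]
iiiriPiriii => iiiriiPiiriii   [P -> i P i]
iiiriiPiiriii => iiiriirPriiriii   [P -> r P r]
iiiriirPriiriii => iiiriirriiriii   [P -> ε]

P => iPi => iiPii => iiiPiii => iiirPriii => iiiriPiriii => iiiriiPiiriii => iiiriirPriiriii => iiiriirriiriii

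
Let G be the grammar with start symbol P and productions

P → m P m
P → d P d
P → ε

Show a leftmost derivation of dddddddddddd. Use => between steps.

P => dPd   [P → d P d]
dPd => ddPdd   [P → d P d]
ddPdd => dddPddd   [P → d P d]
dddPddd => ddddPdddd   [P → d P d]
ddddPdddd => dddddPddddd   [P → d P d]
dddddPddddd => ddddddPdddddd   [P → d P d]
ddddddPdddddd => dddddddddddd   [P → ε]

P => dPd => ddPdd => dddPddd => ddddPdddd => dddddPddddd => ddddddPdddddd => dddddddddddd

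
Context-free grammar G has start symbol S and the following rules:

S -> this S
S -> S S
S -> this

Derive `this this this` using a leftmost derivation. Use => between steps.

S => this S => this this S => this this this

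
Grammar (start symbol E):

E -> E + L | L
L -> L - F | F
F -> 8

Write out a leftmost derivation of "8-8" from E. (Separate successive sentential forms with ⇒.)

E ⇒ L   [E -> L]
L ⇒ L-F   [L -> L - F]
L-F ⇒ F-F   [L -> F]
F-F ⇒ 8-F   [F -> 8]
8-F ⇒ 8-8   [F -> 8]

E ⇒ L ⇒ L-F ⇒ F-F ⇒ 8-F ⇒ 8-8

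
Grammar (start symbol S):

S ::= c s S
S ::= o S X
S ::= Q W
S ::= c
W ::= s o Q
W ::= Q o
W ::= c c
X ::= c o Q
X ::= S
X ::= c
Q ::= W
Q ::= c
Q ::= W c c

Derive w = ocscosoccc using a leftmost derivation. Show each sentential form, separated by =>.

S => oSX => ocsSX => ocsQWX => ocsWWX => ocsQoWX => ocscoWX => ocscosoQX => ocscosoWX => ocscosoccX => ocscosoccc

S => oSX   [S ::= o S X]
oSX => ocsSX   [S ::= c s S]
ocsSX => ocsQWX   [S ::= Q W]
ocsQWX => ocsWWX   [Q ::= W]
ocsWWX => ocsQoWX   [W ::= Q o]
ocsQoWX => ocscoWX   [Q ::= c]
ocscoWX => ocscosoQX   [W ::= s o Q]
ocscosoQX => ocscosoWX   [Q ::= W]
ocscosoWX => ocscosoccX   [W ::= c c]
ocscosoccX => ocscosoccc   [X ::= c]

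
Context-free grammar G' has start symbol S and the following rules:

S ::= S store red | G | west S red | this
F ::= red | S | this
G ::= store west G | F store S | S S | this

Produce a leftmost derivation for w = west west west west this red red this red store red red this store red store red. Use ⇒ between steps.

S ⇒ S store red   [S ::= S store red]
S store red ⇒ G store red   [S ::= G]
G store red ⇒ S S store red   [G ::= S S]
S S store red ⇒ west S red S store red   [S ::= west S red]
west S red S store red ⇒ west S store red red S store red   [S ::= S store red]
west S store red red S store red ⇒ west west S red store red red S store red   [S ::= west S red]
west west S red store red red S store red ⇒ west west G red store red red S store red   [S ::= G]
west west G red store red red S store red ⇒ west west S S red store red red S store red   [G ::= S S]
west west S S red store red red S store red ⇒ west west west S red S red store red red S store red   [S ::= west S red]
west west west S red S red store red red S store red ⇒ west west west west S red red S red store red red S store red   [S ::= west S red]
west west west west S red red S red store red red S store red ⇒ west west west west this red red S red store red red S store red   [S ::= this]
west west west west this red red S red store red red S store red ⇒ west west west west this red red this red store red red S store red   [S ::= this]
west west west west this red red this red store red red S store red ⇒ west west west west this red red this red store red red S store red store red   [S ::= S store red]
west west west west this red red this red store red red S store red store red ⇒ west west west west this red red this red store red red this store red store red   [S ::= this]

S ⇒ S store red ⇒ G store red ⇒ S S store red ⇒ west S red S store red ⇒ west S store red red S store red ⇒ west west S red store red red S store red ⇒ west west G red store red red S store red ⇒ west west S S red store red red S store red ⇒ west west west S red S red store red red S store red ⇒ west west west west S red red S red store red red S store red ⇒ west west west west this red red S red store red red S store red ⇒ west west west west this red red this red store red red S store red ⇒ west west west west this red red this red store red red S store red store red ⇒ west west west west this red red this red store red red this store red store red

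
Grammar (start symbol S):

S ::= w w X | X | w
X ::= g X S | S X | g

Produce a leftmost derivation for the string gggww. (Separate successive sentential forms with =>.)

S => X => gXS => ggXSS => gggSS => gggwS => gggww

S => X   [S ::= X]
X => gXS   [X ::= g X S]
gXS => ggXSS   [X ::= g X S]
ggXSS => gggSS   [X ::= g]
gggSS => gggwS   [S ::= w]
gggwS => gggww   [S ::= w]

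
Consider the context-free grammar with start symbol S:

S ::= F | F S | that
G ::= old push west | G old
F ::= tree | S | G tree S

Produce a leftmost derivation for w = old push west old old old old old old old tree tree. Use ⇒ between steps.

S ⇒ F ⇒ G tree S ⇒ G old tree S ⇒ G old old tree S ⇒ G old old old tree S ⇒ G old old old old tree S ⇒ G old old old old old tree S ⇒ G old old old old old old tree S ⇒ G old old old old old old old tree S ⇒ old push west old old old old old old old tree S ⇒ old push west old old old old old old old tree F ⇒ old push west old old old old old old old tree tree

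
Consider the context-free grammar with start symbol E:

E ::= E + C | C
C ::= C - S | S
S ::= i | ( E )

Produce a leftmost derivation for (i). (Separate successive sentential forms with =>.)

E => C => S => (E) => (C) => (S) => (i)

E => C   [E ::= C]
C => S   [C ::= S]
S => (E)   [S ::= ( E )]
(E) => (C)   [E ::= C]
(C) => (S)   [C ::= S]
(S) => (i)   [S ::= i]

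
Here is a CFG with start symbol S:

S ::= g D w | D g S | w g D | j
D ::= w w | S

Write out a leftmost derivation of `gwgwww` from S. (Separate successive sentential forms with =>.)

S => gDw => gSw => gwgDw => gwgwww

S => gDw   [S ::= g D w]
gDw => gSw   [D ::= S]
gSw => gwgDw   [S ::= w g D]
gwgDw => gwgwww   [D ::= w w]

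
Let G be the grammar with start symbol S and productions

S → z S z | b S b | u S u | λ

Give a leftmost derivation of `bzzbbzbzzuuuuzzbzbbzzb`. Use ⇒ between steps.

S ⇒ bSb   [S → b S b]
bSb ⇒ bzSzb   [S → z S z]
bzSzb ⇒ bzzSzzb   [S → z S z]
bzzSzzb ⇒ bzzbSbzzb   [S → b S b]
bzzbSbzzb ⇒ bzzbbSbbzzb   [S → b S b]
bzzbbSbbzzb ⇒ bzzbbzSzbbzzb   [S → z S z]
bzzbbzSzbbzzb ⇒ bzzbbzbSbzbbzzb   [S → b S b]
bzzbbzbSbzbbzzb ⇒ bzzbbzbzSzbzbbzzb   [S → z S z]
bzzbbzbzSzbzbbzzb ⇒ bzzbbzbzzSzzbzbbzzb   [S → z S z]
bzzbbzbzzSzzbzbbzzb ⇒ bzzbbzbzzuSuzzbzbbzzb   [S → u S u]
bzzbbzbzzuSuzzbzbbzzb ⇒ bzzbbzbzzuuSuuzzbzbbzzb   [S → u S u]
bzzbbzbzzuuSuuzzbzbbzzb ⇒ bzzbbzbzzuuuuzzbzbbzzb   [S → λ]

S⇒bSb⇒bzSzb⇒bzzSzzb⇒bzzbSbzzb⇒bzzbbSbbzzb⇒bzzbbzSzbbzzb⇒bzzbbzbSbzbbzzb⇒bzzbbzbzSzbzbbzzb⇒bzzbbzbzzSzzbzbbzzb⇒bzzbbzbzzuSuzzbzbbzzb⇒bzzbbzbzzuuSuuzzbzbbzzb⇒bzzbbzbzzuuuuzzbzbbzzb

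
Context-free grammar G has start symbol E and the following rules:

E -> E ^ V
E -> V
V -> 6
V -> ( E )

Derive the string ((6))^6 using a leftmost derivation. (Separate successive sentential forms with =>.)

E=>E^V=>V^V=>(E)^V=>(V)^V=>((E))^V=>((V))^V=>((6))^V=>((6))^6

E => E^V   [E -> E ^ V]
E^V => V^V   [E -> V]
V^V => (E)^V   [V -> ( E )]
(E)^V => (V)^V   [E -> V]
(V)^V => ((E))^V   [V -> ( E )]
((E))^V => ((V))^V   [E -> V]
((V))^V => ((6))^V   [V -> 6]
((6))^V => ((6))^6   [V -> 6]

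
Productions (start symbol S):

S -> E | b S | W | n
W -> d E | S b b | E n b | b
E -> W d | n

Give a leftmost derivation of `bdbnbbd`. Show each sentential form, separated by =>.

S=>bS=>bW=>bdE=>bdWd=>bdSbbd=>bdbSbbd=>bdbEbbd=>bdbnbbd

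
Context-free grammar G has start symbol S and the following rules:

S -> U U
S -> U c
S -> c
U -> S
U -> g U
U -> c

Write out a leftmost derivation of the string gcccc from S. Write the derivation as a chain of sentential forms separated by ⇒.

S ⇒ UU   [S -> U U]
UU ⇒ SU   [U -> S]
SU ⇒ UcU   [S -> U c]
UcU ⇒ gUcU   [U -> g U]
gUcU ⇒ gScU   [U -> S]
gScU ⇒ gUccU   [S -> U c]
gUccU ⇒ gcccU   [U -> c]
gcccU ⇒ gcccS   [U -> S]
gcccS ⇒ gcccc   [S -> c]

S ⇒ UU ⇒ SU ⇒ UcU ⇒ gUcU ⇒ gScU ⇒ gUccU ⇒ gcccU ⇒ gcccS ⇒ gcccc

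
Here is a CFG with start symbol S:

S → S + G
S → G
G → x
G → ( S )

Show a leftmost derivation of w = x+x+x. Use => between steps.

S => S+G => S+G+G => G+G+G => x+G+G => x+x+G => x+x+x

S => S+G   [S → S + G]
S+G => S+G+G   [S → S + G]
S+G+G => G+G+G   [S → G]
G+G+G => x+G+G   [G → x]
x+G+G => x+x+G   [G → x]
x+x+G => x+x+x   [G → x]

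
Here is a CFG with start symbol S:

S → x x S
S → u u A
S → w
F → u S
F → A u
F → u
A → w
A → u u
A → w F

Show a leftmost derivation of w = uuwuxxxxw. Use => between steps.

S=>uuA=>uuwF=>uuwuS=>uuwuxxS=>uuwuxxxxS=>uuwuxxxxw

S => uuA   [S → u u A]
uuA => uuwF   [A → w F]
uuwF => uuwuS   [F → u S]
uuwuS => uuwuxxS   [S → x x S]
uuwuxxS => uuwuxxxxS   [S → x x S]
uuwuxxxxS => uuwuxxxxw   [S → w]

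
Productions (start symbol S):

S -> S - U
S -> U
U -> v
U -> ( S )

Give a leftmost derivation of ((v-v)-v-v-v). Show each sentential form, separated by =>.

S => U   [S -> U]
U => (S)   [U -> ( S )]
(S) => (S-U)   [S -> S - U]
(S-U) => (S-U-U)   [S -> S - U]
(S-U-U) => (S-U-U-U)   [S -> S - U]
(S-U-U-U) => (U-U-U-U)   [S -> U]
(U-U-U-U) => ((S)-U-U-U)   [U -> ( S )]
((S)-U-U-U) => ((S-U)-U-U-U)   [S -> S - U]
((S-U)-U-U-U) => ((U-U)-U-U-U)   [S -> U]
((U-U)-U-U-U) => ((v-U)-U-U-U)   [U -> v]
((v-U)-U-U-U) => ((v-v)-U-U-U)   [U -> v]
((v-v)-U-U-U) => ((v-v)-v-U-U)   [U -> v]
((v-v)-v-U-U) => ((v-v)-v-v-U)   [U -> v]
((v-v)-v-v-U) => ((v-v)-v-v-v)   [U -> v]

S => U => (S) => (S-U) => (S-U-U) => (S-U-U-U) => (U-U-U-U) => ((S)-U-U-U) => ((S-U)-U-U-U) => ((U-U)-U-U-U) => ((v-U)-U-U-U) => ((v-v)-U-U-U) => ((v-v)-v-U-U) => ((v-v)-v-v-U) => ((v-v)-v-v-v)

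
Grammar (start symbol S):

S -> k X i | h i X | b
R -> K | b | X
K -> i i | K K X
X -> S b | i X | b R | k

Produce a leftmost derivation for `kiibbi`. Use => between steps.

S => kXi => kiXi => kiiXi => kiibRi => kiibbi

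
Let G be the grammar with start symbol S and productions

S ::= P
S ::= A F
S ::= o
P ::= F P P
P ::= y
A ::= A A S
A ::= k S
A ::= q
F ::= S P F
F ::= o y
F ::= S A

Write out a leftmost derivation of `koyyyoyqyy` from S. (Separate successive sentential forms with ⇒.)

S ⇒ P   [S ::= P]
P ⇒ FPP   [P ::= F P P]
FPP ⇒ SAPP   [F ::= S A]
SAPP ⇒ AFAPP   [S ::= A F]
AFAPP ⇒ kSFAPP   [A ::= k S]
kSFAPP ⇒ kPFAPP   [S ::= P]
kPFAPP ⇒ kFPPFAPP   [P ::= F P P]
kFPPFAPP ⇒ koyPPFAPP   [F ::= o y]
koyPPFAPP ⇒ koyyPFAPP   [P ::= y]
koyyPFAPP ⇒ koyyyFAPP   [P ::= y]
koyyyFAPP ⇒ koyyyoyAPP   [F ::= o y]
koyyyoyAPP ⇒ koyyyoyqPP   [A ::= q]
koyyyoyqPP ⇒ koyyyoyqyP   [P ::= y]
koyyyoyqyP ⇒ koyyyoyqyy   [P ::= y]

S⇒P⇒FPP⇒SAPP⇒AFAPP⇒kSFAPP⇒kPFAPP⇒kFPPFAPP⇒koyPPFAPP⇒koyyPFAPP⇒koyyyFAPP⇒koyyyoyAPP⇒koyyyoyqPP⇒koyyyoyqyP⇒koyyyoyqyy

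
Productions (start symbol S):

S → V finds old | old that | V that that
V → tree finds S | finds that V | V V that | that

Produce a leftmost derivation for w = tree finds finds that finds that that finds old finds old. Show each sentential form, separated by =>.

S => V finds old => tree finds S finds old => tree finds V finds old finds old => tree finds finds that V finds old finds old => tree finds finds that finds that V finds old finds old => tree finds finds that finds that that finds old finds old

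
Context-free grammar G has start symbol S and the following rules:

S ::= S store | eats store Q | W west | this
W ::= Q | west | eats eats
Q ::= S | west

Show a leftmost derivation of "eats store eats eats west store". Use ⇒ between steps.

S ⇒ S store ⇒ eats store Q store ⇒ eats store S store ⇒ eats store W west store ⇒ eats store eats eats west store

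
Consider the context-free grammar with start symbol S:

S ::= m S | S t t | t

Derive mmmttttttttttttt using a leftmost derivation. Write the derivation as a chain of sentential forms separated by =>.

S => mS => mStt => mStttt => mStttttt => mmStttttt => mmStttttttt => mmmStttttttt => mmmStttttttttt => mmmStttttttttttt => mmmttttttttttttt

S => mS   [S ::= m S]
mS => mStt   [S ::= S t t]
mStt => mStttt   [S ::= S t t]
mStttt => mStttttt   [S ::= S t t]
mStttttt => mmStttttt   [S ::= m S]
mmStttttt => mmStttttttt   [S ::= S t t]
mmStttttttt => mmmStttttttt   [S ::= m S]
mmmStttttttt => mmmStttttttttt   [S ::= S t t]
mmmStttttttttt => mmmStttttttttttt   [S ::= S t t]
mmmStttttttttttt => mmmttttttttttttt   [S ::= t]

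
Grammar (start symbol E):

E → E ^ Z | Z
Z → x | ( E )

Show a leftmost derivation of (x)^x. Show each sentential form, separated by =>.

E => E^Z   [E → E ^ Z]
E^Z => Z^Z   [E → Z]
Z^Z => (E)^Z   [Z → ( E )]
(E)^Z => (Z)^Z   [E → Z]
(Z)^Z => (x)^Z   [Z → x]
(x)^Z => (x)^x   [Z → x]

E => E^Z => Z^Z => (E)^Z => (Z)^Z => (x)^Z => (x)^x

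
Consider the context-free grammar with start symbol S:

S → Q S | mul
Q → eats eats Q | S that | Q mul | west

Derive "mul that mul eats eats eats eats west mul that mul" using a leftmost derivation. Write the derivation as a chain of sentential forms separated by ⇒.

S ⇒ Q S ⇒ Q mul S ⇒ S that mul S ⇒ mul that mul S ⇒ mul that mul Q S ⇒ mul that mul eats eats Q S ⇒ mul that mul eats eats eats eats Q S ⇒ mul that mul eats eats eats eats west S ⇒ mul that mul eats eats eats eats west Q S ⇒ mul that mul eats eats eats eats west S that S ⇒ mul that mul eats eats eats eats west mul that S ⇒ mul that mul eats eats eats eats west mul that mul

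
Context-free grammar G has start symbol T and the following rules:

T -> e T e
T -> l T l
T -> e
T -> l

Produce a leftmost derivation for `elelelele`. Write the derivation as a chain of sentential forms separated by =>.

T=>eTe=>elTle=>eleTele=>elelTlele=>elelelele

T => eTe   [T -> e T e]
eTe => elTle   [T -> l T l]
elTle => eleTele   [T -> e T e]
eleTele => elelTlele   [T -> l T l]
elelTlele => elelelele   [T -> e]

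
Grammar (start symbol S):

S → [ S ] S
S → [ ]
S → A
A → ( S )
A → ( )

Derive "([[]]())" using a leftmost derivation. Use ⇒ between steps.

S ⇒ A ⇒ (S) ⇒ ([S]S) ⇒ ([[]]S) ⇒ ([[]]A) ⇒ ([[]]())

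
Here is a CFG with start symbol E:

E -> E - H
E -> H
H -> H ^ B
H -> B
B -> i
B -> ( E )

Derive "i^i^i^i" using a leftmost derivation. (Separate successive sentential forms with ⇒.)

E ⇒ H   [E -> H]
H ⇒ H^B   [H -> H ^ B]
H^B ⇒ H^B^B   [H -> H ^ B]
H^B^B ⇒ H^B^B^B   [H -> H ^ B]
H^B^B^B ⇒ B^B^B^B   [H -> B]
B^B^B^B ⇒ i^B^B^B   [B -> i]
i^B^B^B ⇒ i^i^B^B   [B -> i]
i^i^B^B ⇒ i^i^i^B   [B -> i]
i^i^i^B ⇒ i^i^i^i   [B -> i]

E ⇒ H ⇒ H^B ⇒ H^B^B ⇒ H^B^B^B ⇒ B^B^B^B ⇒ i^B^B^B ⇒ i^i^B^B ⇒ i^i^i^B ⇒ i^i^i^i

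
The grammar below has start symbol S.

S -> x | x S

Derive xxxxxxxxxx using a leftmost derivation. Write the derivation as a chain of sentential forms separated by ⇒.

S ⇒ xS ⇒ xxS ⇒ xxxS ⇒ xxxxS ⇒ xxxxxS ⇒ xxxxxxS ⇒ xxxxxxxS ⇒ xxxxxxxxS ⇒ xxxxxxxxxS ⇒ xxxxxxxxxx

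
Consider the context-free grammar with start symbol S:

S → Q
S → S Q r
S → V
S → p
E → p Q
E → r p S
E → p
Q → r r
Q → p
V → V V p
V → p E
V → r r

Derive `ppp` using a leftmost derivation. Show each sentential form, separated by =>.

S => V   [S → V]
V => pE   [V → p E]
pE => ppQ   [E → p Q]
ppQ => ppp   [Q → p]

S => V => pE => ppQ => ppp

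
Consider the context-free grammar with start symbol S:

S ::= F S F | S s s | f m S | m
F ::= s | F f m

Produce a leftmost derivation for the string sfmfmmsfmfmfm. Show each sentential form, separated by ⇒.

S ⇒ FSF   [S ::= F S F]
FSF ⇒ sSF   [F ::= s]
sSF ⇒ sfmSF   [S ::= f m S]
sfmSF ⇒ sfmfmSF   [S ::= f m S]
sfmfmSF ⇒ sfmfmmF   [S ::= m]
sfmfmmF ⇒ sfmfmmFfm   [F ::= F f m]
sfmfmmFfm ⇒ sfmfmmFfmfm   [F ::= F f m]
sfmfmmFfmfm ⇒ sfmfmmFfmfmfm   [F ::= F f m]
sfmfmmFfmfmfm ⇒ sfmfmmsfmfmfm   [F ::= s]

S ⇒ FSF ⇒ sSF ⇒ sfmSF ⇒ sfmfmSF ⇒ sfmfmmF ⇒ sfmfmmFfm ⇒ sfmfmmFfmfm ⇒ sfmfmmFfmfmfm ⇒ sfmfmmsfmfmfm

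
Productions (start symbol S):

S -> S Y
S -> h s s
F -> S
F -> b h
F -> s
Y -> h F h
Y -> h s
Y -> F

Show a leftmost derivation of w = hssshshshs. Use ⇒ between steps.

S ⇒ SY ⇒ SYY ⇒ SYYY ⇒ SYYYY ⇒ hssYYYY ⇒ hssFYYY ⇒ hsssYYY ⇒ hssshsYY ⇒ hssshshsY ⇒ hssshshshs

S ⇒ SY   [S -> S Y]
SY ⇒ SYY   [S -> S Y]
SYY ⇒ SYYY   [S -> S Y]
SYYY ⇒ SYYYY   [S -> S Y]
SYYYY ⇒ hssYYYY   [S -> h s s]
hssYYYY ⇒ hssFYYY   [Y -> F]
hssFYYY ⇒ hsssYYY   [F -> s]
hsssYYY ⇒ hssshsYY   [Y -> h s]
hssshsYY ⇒ hssshshsY   [Y -> h s]
hssshshsY ⇒ hssshshshs   [Y -> h s]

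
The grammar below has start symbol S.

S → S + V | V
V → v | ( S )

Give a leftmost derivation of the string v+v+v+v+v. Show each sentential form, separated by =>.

S=>S+V=>S+V+V=>S+V+V+V=>S+V+V+V+V=>V+V+V+V+V=>v+V+V+V+V=>v+v+V+V+V=>v+v+v+V+V=>v+v+v+v+V=>v+v+v+v+v

S => S+V   [S → S + V]
S+V => S+V+V   [S → S + V]
S+V+V => S+V+V+V   [S → S + V]
S+V+V+V => S+V+V+V+V   [S → S + V]
S+V+V+V+V => V+V+V+V+V   [S → V]
V+V+V+V+V => v+V+V+V+V   [V → v]
v+V+V+V+V => v+v+V+V+V   [V → v]
v+v+V+V+V => v+v+v+V+V   [V → v]
v+v+v+V+V => v+v+v+v+V   [V → v]
v+v+v+v+V => v+v+v+v+v   [V → v]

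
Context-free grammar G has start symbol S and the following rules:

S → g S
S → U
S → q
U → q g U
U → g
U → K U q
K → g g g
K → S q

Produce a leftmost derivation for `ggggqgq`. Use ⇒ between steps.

S ⇒ gS ⇒ gU ⇒ gKUq ⇒ gSqUq ⇒ ggSqUq ⇒ gggSqUq ⇒ gggUqUq ⇒ ggggqUq ⇒ ggggqgq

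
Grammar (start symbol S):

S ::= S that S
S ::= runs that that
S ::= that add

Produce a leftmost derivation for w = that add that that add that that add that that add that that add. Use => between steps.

S => S that S   [S ::= S that S]
S that S => S that S that S   [S ::= S that S]
S that S that S => S that S that S that S   [S ::= S that S]
S that S that S that S => S that S that S that S that S   [S ::= S that S]
S that S that S that S that S => that add that S that S that S that S   [S ::= that add]
that add that S that S that S that S => that add that that add that S that S that S   [S ::= that add]
that add that that add that S that S that S => that add that that add that that add that S that S   [S ::= that add]
that add that that add that that add that S that S => that add that that add that that add that that add that S   [S ::= that add]
that add that that add that that add that that add that S => that add that that add that that add that that add that that add   [S ::= that add]

S => S that S => S that S that S => S that S that S that S => S that S that S that S that S => that add that S that S that S that S => that add that that add that S that S that S => that add that that add that that add that S that S => that add that that add that that add that that add that S => that add that that add that that add that that add that that add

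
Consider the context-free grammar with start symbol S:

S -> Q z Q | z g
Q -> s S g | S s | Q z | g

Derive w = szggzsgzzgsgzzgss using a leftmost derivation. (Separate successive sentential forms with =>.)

S => QzQ => sSgzQ => szggzQ => szggzSs => szggzQzQs => szggzsSgzQs => szggzsQzQgzQs => szggzsgzQgzQs => szggzsgzSsgzQs => szggzsgzzgsgzQs => szggzsgzzgsgzSss => szggzsgzzgsgzzgss

S => QzQ   [S -> Q z Q]
QzQ => sSgzQ   [Q -> s S g]
sSgzQ => szggzQ   [S -> z g]
szggzQ => szggzSs   [Q -> S s]
szggzSs => szggzQzQs   [S -> Q z Q]
szggzQzQs => szggzsSgzQs   [Q -> s S g]
szggzsSgzQs => szggzsQzQgzQs   [S -> Q z Q]
szggzsQzQgzQs => szggzsgzQgzQs   [Q -> g]
szggzsgzQgzQs => szggzsgzSsgzQs   [Q -> S s]
szggzsgzSsgzQs => szggzsgzzgsgzQs   [S -> z g]
szggzsgzzgsgzQs => szggzsgzzgsgzSss   [Q -> S s]
szggzsgzzgsgzSss => szggzsgzzgsgzzgss   [S -> z g]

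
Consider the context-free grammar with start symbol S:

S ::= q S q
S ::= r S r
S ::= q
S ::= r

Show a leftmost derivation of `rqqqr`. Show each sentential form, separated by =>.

S => rSr   [S ::= r S r]
rSr => rqSqr   [S ::= q S q]
rqSqr => rqqqr   [S ::= q]

S => rSr => rqSqr => rqqqr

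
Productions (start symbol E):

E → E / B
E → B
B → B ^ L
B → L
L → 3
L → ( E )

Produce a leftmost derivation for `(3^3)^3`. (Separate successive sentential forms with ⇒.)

E⇒B⇒B^L⇒L^L⇒(E)^L⇒(B)^L⇒(B^L)^L⇒(L^L)^L⇒(3^L)^L⇒(3^3)^L⇒(3^3)^3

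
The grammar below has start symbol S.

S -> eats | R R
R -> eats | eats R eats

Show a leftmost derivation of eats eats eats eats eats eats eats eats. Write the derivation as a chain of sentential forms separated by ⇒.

S ⇒ R R   [S -> R R]
R R ⇒ eats R eats R   [R -> eats R eats]
eats R eats R ⇒ eats eats eats R   [R -> eats]
eats eats eats R ⇒ eats eats eats eats R eats   [R -> eats R eats]
eats eats eats eats R eats ⇒ eats eats eats eats eats R eats eats   [R -> eats R eats]
eats eats eats eats eats R eats eats ⇒ eats eats eats eats eats eats eats eats   [R -> eats]

S ⇒ R R ⇒ eats R eats R ⇒ eats eats eats R ⇒ eats eats eats eats R eats ⇒ eats eats eats eats eats R eats eats ⇒ eats eats eats eats eats eats eats eats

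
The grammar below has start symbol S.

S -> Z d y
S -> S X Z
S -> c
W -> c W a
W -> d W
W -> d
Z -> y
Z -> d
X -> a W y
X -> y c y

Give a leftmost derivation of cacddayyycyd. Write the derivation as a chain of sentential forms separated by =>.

S => SXZ   [S -> S X Z]
SXZ => SXZXZ   [S -> S X Z]
SXZXZ => cXZXZ   [S -> c]
cXZXZ => caWyZXZ   [X -> a W y]
caWyZXZ => cacWayZXZ   [W -> c W a]
cacWayZXZ => cacdWayZXZ   [W -> d W]
cacdWayZXZ => cacddayZXZ   [W -> d]
cacddayZXZ => cacddayyXZ   [Z -> y]
cacddayyXZ => cacddayyycyZ   [X -> y c y]
cacddayyycyZ => cacddayyycyd   [Z -> d]

S => SXZ => SXZXZ => cXZXZ => caWyZXZ => cacWayZXZ => cacdWayZXZ => cacddayZXZ => cacddayyXZ => cacddayyycyZ => cacddayyycyd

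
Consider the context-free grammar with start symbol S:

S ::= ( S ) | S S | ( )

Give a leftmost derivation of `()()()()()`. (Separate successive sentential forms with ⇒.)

S ⇒ SS   [S ::= S S]
SS ⇒ SSS   [S ::= S S]
SSS ⇒ SSSS   [S ::= S S]
SSSS ⇒ SSSSS   [S ::= S S]
SSSSS ⇒ ()SSSS   [S ::= ( )]
()SSSS ⇒ ()()SSS   [S ::= ( )]
()()SSS ⇒ ()()()SS   [S ::= ( )]
()()()SS ⇒ ()()()()S   [S ::= ( )]
()()()()S ⇒ ()()()()()   [S ::= ( )]

S ⇒ SS ⇒ SSS ⇒ SSSS ⇒ SSSSS ⇒ ()SSSS ⇒ ()()SSS ⇒ ()()()SS ⇒ ()()()()S ⇒ ()()()()()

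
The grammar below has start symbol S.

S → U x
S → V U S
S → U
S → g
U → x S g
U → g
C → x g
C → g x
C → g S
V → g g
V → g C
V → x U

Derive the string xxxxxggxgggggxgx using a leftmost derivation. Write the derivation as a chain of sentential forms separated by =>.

S=>Ux=>xSgx=>xUxgx=>xxSgxgx=>xxUgxgx=>xxxSggxgx=>xxxVUSggxgx=>xxxxUUSggxgx=>xxxxxSgUSggxgx=>xxxxxUgUSggxgx=>xxxxxggUSggxgx=>xxxxxggxSgSggxgx=>xxxxxggxggSggxgx=>xxxxxggxgggggxgx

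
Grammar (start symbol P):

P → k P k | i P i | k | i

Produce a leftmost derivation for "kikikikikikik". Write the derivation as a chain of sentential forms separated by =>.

P => kPk => kiPik => kikPkik => kikiPikik => kikikPkikik => kikikiPikikik => kikikikikikik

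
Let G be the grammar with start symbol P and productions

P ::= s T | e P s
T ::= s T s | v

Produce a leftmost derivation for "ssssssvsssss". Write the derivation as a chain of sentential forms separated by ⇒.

P⇒sT⇒ssTs⇒sssTss⇒ssssTsss⇒sssssTssss⇒ssssssTsssss⇒ssssssvsssss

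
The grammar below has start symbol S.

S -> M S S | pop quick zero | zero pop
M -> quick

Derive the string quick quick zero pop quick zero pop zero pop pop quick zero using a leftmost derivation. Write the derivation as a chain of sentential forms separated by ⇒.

S ⇒ M S S ⇒ quick S S ⇒ quick M S S S ⇒ quick quick S S S ⇒ quick quick zero pop S S ⇒ quick quick zero pop M S S S ⇒ quick quick zero pop quick S S S ⇒ quick quick zero pop quick zero pop S S ⇒ quick quick zero pop quick zero pop zero pop S ⇒ quick quick zero pop quick zero pop zero pop pop quick zero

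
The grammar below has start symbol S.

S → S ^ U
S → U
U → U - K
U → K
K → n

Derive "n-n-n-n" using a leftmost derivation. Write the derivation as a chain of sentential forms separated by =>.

S=>U=>U-K=>U-K-K=>U-K-K-K=>K-K-K-K=>n-K-K-K=>n-n-K-K=>n-n-n-K=>n-n-n-n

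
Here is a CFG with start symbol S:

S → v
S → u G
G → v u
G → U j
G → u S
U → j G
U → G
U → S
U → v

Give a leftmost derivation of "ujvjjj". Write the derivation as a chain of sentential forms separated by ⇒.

S ⇒ uG   [S → u G]
uG ⇒ uUj   [G → U j]
uUj ⇒ ujGj   [U → j G]
ujGj ⇒ ujUjj   [G → U j]
ujUjj ⇒ ujGjj   [U → G]
ujGjj ⇒ ujUjjj   [G → U j]
ujUjjj ⇒ ujSjjj   [U → S]
ujSjjj ⇒ ujvjjj   [S → v]

S⇒uG⇒uUj⇒ujGj⇒ujUjj⇒ujGjj⇒ujUjjj⇒ujSjjj⇒ujvjjj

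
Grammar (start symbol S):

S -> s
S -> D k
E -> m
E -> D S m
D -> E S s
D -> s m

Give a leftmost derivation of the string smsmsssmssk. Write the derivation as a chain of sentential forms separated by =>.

S => Dk => ESsk => DSmSsk => ESsSmSsk => DSmSsSmSsk => smSmSsSmSsk => smsmSsSmSsk => smsmssSmSsk => smsmsssmSsk => smsmsssmssk

S => Dk   [S -> D k]
Dk => ESsk   [D -> E S s]
ESsk => DSmSsk   [E -> D S m]
DSmSsk => ESsSmSsk   [D -> E S s]
ESsSmSsk => DSmSsSmSsk   [E -> D S m]
DSmSsSmSsk => smSmSsSmSsk   [D -> s m]
smSmSsSmSsk => smsmSsSmSsk   [S -> s]
smsmSsSmSsk => smsmssSmSsk   [S -> s]
smsmssSmSsk => smsmsssmSsk   [S -> s]
smsmsssmSsk => smsmsssmssk   [S -> s]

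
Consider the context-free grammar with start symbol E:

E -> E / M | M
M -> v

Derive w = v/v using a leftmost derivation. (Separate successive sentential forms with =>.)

E => E/M   [E -> E / M]
E/M => M/M   [E -> M]
M/M => v/M   [M -> v]
v/M => v/v   [M -> v]

E => E/M => M/M => v/M => v/v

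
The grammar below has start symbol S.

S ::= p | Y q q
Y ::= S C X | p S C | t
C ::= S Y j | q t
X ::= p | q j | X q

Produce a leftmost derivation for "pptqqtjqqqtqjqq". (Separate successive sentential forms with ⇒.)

S ⇒ Yqq ⇒ SCXqq ⇒ YqqCXqq ⇒ pSCqqCXqq ⇒ ppCqqCXqq ⇒ ppSYjqqCXqq ⇒ ppYqqYjqqCXqq ⇒ pptqqYjqqCXqq ⇒ pptqqtjqqCXqq ⇒ pptqqtjqqqtXqq ⇒ pptqqtjqqqtqjqq

S ⇒ Yqq   [S ::= Y q q]
Yqq ⇒ SCXqq   [Y ::= S C X]
SCXqq ⇒ YqqCXqq   [S ::= Y q q]
YqqCXqq ⇒ pSCqqCXqq   [Y ::= p S C]
pSCqqCXqq ⇒ ppCqqCXqq   [S ::= p]
ppCqqCXqq ⇒ ppSYjqqCXqq   [C ::= S Y j]
ppSYjqqCXqq ⇒ ppYqqYjqqCXqq   [S ::= Y q q]
ppYqqYjqqCXqq ⇒ pptqqYjqqCXqq   [Y ::= t]
pptqqYjqqCXqq ⇒ pptqqtjqqCXqq   [Y ::= t]
pptqqtjqqCXqq ⇒ pptqqtjqqqtXqq   [C ::= q t]
pptqqtjqqqtXqq ⇒ pptqqtjqqqtqjqq   [X ::= q j]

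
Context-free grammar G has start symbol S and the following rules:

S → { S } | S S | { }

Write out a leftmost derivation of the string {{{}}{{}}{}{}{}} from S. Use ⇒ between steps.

S ⇒ {S}   [S → { S }]
{S} ⇒ {SS}   [S → S S]
{SS} ⇒ {SSS}   [S → S S]
{SSS} ⇒ {{S}SS}   [S → { S }]
{{S}SS} ⇒ {{{}}SS}   [S → { }]
{{{}}SS} ⇒ {{{}}SSS}   [S → S S]
{{{}}SSS} ⇒ {{{}}SSSS}   [S → S S]
{{{}}SSSS} ⇒ {{{}}{S}SSS}   [S → { S }]
{{{}}{S}SSS} ⇒ {{{}}{{}}SSS}   [S → { }]
{{{}}{{}}SSS} ⇒ {{{}}{{}}{}SS}   [S → { }]
{{{}}{{}}{}SS} ⇒ {{{}}{{}}{}{}S}   [S → { }]
{{{}}{{}}{}{}S} ⇒ {{{}}{{}}{}{}{}}   [S → { }]

S ⇒ {S} ⇒ {SS} ⇒ {SSS} ⇒ {{S}SS} ⇒ {{{}}SS} ⇒ {{{}}SSS} ⇒ {{{}}SSSS} ⇒ {{{}}{S}SSS} ⇒ {{{}}{{}}SSS} ⇒ {{{}}{{}}{}SS} ⇒ {{{}}{{}}{}{}S} ⇒ {{{}}{{}}{}{}{}}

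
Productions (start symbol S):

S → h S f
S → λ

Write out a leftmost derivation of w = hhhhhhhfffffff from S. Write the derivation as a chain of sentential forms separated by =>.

S => hSf   [S → h S f]
hSf => hhSff   [S → h S f]
hhSff => hhhSfff   [S → h S f]
hhhSfff => hhhhSffff   [S → h S f]
hhhhSffff => hhhhhSfffff   [S → h S f]
hhhhhSfffff => hhhhhhSffffff   [S → h S f]
hhhhhhSffffff => hhhhhhhSfffffff   [S → h S f]
hhhhhhhSfffffff => hhhhhhhfffffff   [S → λ]

S => hSf => hhSff => hhhSfff => hhhhSffff => hhhhhSfffff => hhhhhhSffffff => hhhhhhhSfffffff => hhhhhhhfffffff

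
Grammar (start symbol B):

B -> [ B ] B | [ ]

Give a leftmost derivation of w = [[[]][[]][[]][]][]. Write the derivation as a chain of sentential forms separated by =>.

B=>[B]B=>[[B]B]B=>[[[]]B]B=>[[[]][B]B]B=>[[[]][[]]B]B=>[[[]][[]][B]B]B=>[[[]][[]][[]]B]B=>[[[]][[]][[]][]]B=>[[[]][[]][[]][]][]

B => [B]B   [B -> [ B ] B]
[B]B => [[B]B]B   [B -> [ B ] B]
[[B]B]B => [[[]]B]B   [B -> [ ]]
[[[]]B]B => [[[]][B]B]B   [B -> [ B ] B]
[[[]][B]B]B => [[[]][[]]B]B   [B -> [ ]]
[[[]][[]]B]B => [[[]][[]][B]B]B   [B -> [ B ] B]
[[[]][[]][B]B]B => [[[]][[]][[]]B]B   [B -> [ ]]
[[[]][[]][[]]B]B => [[[]][[]][[]][]]B   [B -> [ ]]
[[[]][[]][[]][]]B => [[[]][[]][[]][]][]   [B -> [ ]]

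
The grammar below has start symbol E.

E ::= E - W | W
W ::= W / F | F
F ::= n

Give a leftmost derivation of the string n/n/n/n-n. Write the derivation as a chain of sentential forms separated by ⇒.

E ⇒ E-W ⇒ W-W ⇒ W/F-W ⇒ W/F/F-W ⇒ W/F/F/F-W ⇒ F/F/F/F-W ⇒ n/F/F/F-W ⇒ n/n/F/F-W ⇒ n/n/n/F-W ⇒ n/n/n/n-W ⇒ n/n/n/n-F ⇒ n/n/n/n-n

E ⇒ E-W   [E ::= E - W]
E-W ⇒ W-W   [E ::= W]
W-W ⇒ W/F-W   [W ::= W / F]
W/F-W ⇒ W/F/F-W   [W ::= W / F]
W/F/F-W ⇒ W/F/F/F-W   [W ::= W / F]
W/F/F/F-W ⇒ F/F/F/F-W   [W ::= F]
F/F/F/F-W ⇒ n/F/F/F-W   [F ::= n]
n/F/F/F-W ⇒ n/n/F/F-W   [F ::= n]
n/n/F/F-W ⇒ n/n/n/F-W   [F ::= n]
n/n/n/F-W ⇒ n/n/n/n-W   [F ::= n]
n/n/n/n-W ⇒ n/n/n/n-F   [W ::= F]
n/n/n/n-F ⇒ n/n/n/n-n   [F ::= n]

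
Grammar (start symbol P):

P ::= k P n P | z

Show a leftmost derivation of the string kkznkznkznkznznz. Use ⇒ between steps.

P ⇒ kPnP ⇒ kkPnPnP ⇒ kkznPnP ⇒ kkznkPnPnP ⇒ kkznkznPnP ⇒ kkznkznkPnPnP ⇒ kkznkznkznPnP ⇒ kkznkznkznkPnPnP ⇒ kkznkznkznkznPnP ⇒ kkznkznkznkznznP ⇒ kkznkznkznkznznz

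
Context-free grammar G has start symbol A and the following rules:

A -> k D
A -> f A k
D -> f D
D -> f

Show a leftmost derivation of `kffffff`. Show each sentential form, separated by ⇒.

A ⇒ kD   [A -> k D]
kD ⇒ kfD   [D -> f D]
kfD ⇒ kffD   [D -> f D]
kffD ⇒ kfffD   [D -> f D]
kfffD ⇒ kffffD   [D -> f D]
kffffD ⇒ kfffffD   [D -> f D]
kfffffD ⇒ kffffff   [D -> f]

A⇒kD⇒kfD⇒kffD⇒kfffD⇒kffffD⇒kfffffD⇒kffffff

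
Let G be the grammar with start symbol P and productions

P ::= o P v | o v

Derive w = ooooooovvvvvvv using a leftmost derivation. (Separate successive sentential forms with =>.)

P => oPv => ooPvv => oooPvvv => ooooPvvvv => oooooPvvvvv => ooooooPvvvvvv => ooooooovvvvvvv

P => oPv   [P ::= o P v]
oPv => ooPvv   [P ::= o P v]
ooPvv => oooPvvv   [P ::= o P v]
oooPvvv => ooooPvvvv   [P ::= o P v]
ooooPvvvv => oooooPvvvvv   [P ::= o P v]
oooooPvvvvv => ooooooPvvvvvv   [P ::= o P v]
ooooooPvvvvvv => ooooooovvvvvvv   [P ::= o v]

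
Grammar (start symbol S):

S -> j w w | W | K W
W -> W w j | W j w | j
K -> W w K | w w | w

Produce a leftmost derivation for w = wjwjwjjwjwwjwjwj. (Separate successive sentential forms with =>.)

S => KW   [S -> K W]
KW => wW   [K -> w]
wW => wWwj   [W -> W w j]
wWwj => wWwjwj   [W -> W w j]
wWwjwj => wWwjwjwj   [W -> W w j]
wWwjwjwj => wWjwwjwjwj   [W -> W j w]
wWjwwjwjwj => wWjwjwwjwjwj   [W -> W j w]
wWjwjwwjwjwj => wWwjjwjwwjwjwj   [W -> W w j]
wWwjjwjwwjwjwj => wWwjwjjwjwwjwjwj   [W -> W w j]
wWwjwjjwjwwjwjwj => wjwjwjjwjwwjwjwj   [W -> j]

S => KW => wW => wWwj => wWwjwj => wWwjwjwj => wWjwwjwjwj => wWjwjwwjwjwj => wWwjjwjwwjwjwj => wWwjwjjwjwwjwjwj => wjwjwjjwjwwjwjwj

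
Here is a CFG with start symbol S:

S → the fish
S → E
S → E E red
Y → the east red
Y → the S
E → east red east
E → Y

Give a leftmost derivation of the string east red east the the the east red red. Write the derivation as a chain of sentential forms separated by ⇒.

S ⇒ E E red ⇒ east red east E red ⇒ east red east Y red ⇒ east red east the S red ⇒ east red east the E red ⇒ east red east the Y red ⇒ east red east the the S red ⇒ east red east the the E red ⇒ east red east the the Y red ⇒ east red east the the the east red red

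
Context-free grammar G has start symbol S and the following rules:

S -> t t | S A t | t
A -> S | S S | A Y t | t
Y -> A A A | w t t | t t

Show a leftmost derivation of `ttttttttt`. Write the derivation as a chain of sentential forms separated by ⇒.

S ⇒ SAt   [S -> S A t]
SAt ⇒ SAtAt   [S -> S A t]
SAtAt ⇒ SAtAtAt   [S -> S A t]
SAtAtAt ⇒ SAtAtAtAt   [S -> S A t]
SAtAtAtAt ⇒ tAtAtAtAt   [S -> t]
tAtAtAtAt ⇒ tttAtAtAt   [A -> t]
tttAtAtAt ⇒ tttttAtAt   [A -> t]
tttttAtAt ⇒ tttttttAt   [A -> t]
tttttttAt ⇒ ttttttttt   [A -> t]

S ⇒ SAt ⇒ SAtAt ⇒ SAtAtAt ⇒ SAtAtAtAt ⇒ tAtAtAtAt ⇒ tttAtAtAt ⇒ tttttAtAt ⇒ tttttttAt ⇒ ttttttttt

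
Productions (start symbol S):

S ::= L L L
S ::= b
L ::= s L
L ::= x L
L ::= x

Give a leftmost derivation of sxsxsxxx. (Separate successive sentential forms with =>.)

S => LLL   [S ::= L L L]
LLL => sLLL   [L ::= s L]
sLLL => sxLL   [L ::= x]
sxLL => sxsLL   [L ::= s L]
sxsLL => sxsxLL   [L ::= x L]
sxsxLL => sxsxsLL   [L ::= s L]
sxsxsLL => sxsxsxLL   [L ::= x L]
sxsxsxLL => sxsxsxxL   [L ::= x]
sxsxsxxL => sxsxsxxx   [L ::= x]

S => LLL => sLLL => sxLL => sxsLL => sxsxLL => sxsxsLL => sxsxsxLL => sxsxsxxL => sxsxsxxx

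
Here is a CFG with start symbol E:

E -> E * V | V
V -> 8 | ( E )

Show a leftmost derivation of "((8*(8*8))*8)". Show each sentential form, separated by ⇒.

E ⇒ V ⇒ (E) ⇒ (E*V) ⇒ (V*V) ⇒ ((E)*V) ⇒ ((E*V)*V) ⇒ ((V*V)*V) ⇒ ((8*V)*V) ⇒ ((8*(E))*V) ⇒ ((8*(E*V))*V) ⇒ ((8*(V*V))*V) ⇒ ((8*(8*V))*V) ⇒ ((8*(8*8))*V) ⇒ ((8*(8*8))*8)

E ⇒ V   [E -> V]
V ⇒ (E)   [V -> ( E )]
(E) ⇒ (E*V)   [E -> E * V]
(E*V) ⇒ (V*V)   [E -> V]
(V*V) ⇒ ((E)*V)   [V -> ( E )]
((E)*V) ⇒ ((E*V)*V)   [E -> E * V]
((E*V)*V) ⇒ ((V*V)*V)   [E -> V]
((V*V)*V) ⇒ ((8*V)*V)   [V -> 8]
((8*V)*V) ⇒ ((8*(E))*V)   [V -> ( E )]
((8*(E))*V) ⇒ ((8*(E*V))*V)   [E -> E * V]
((8*(E*V))*V) ⇒ ((8*(V*V))*V)   [E -> V]
((8*(V*V))*V) ⇒ ((8*(8*V))*V)   [V -> 8]
((8*(8*V))*V) ⇒ ((8*(8*8))*V)   [V -> 8]
((8*(8*8))*V) ⇒ ((8*(8*8))*8)   [V -> 8]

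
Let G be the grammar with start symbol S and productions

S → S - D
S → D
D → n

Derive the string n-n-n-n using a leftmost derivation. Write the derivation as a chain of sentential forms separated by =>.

S => S-D => S-D-D => S-D-D-D => D-D-D-D => n-D-D-D => n-n-D-D => n-n-n-D => n-n-n-n

S => S-D   [S → S - D]
S-D => S-D-D   [S → S - D]
S-D-D => S-D-D-D   [S → S - D]
S-D-D-D => D-D-D-D   [S → D]
D-D-D-D => n-D-D-D   [D → n]
n-D-D-D => n-n-D-D   [D → n]
n-n-D-D => n-n-n-D   [D → n]
n-n-n-D => n-n-n-n   [D → n]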